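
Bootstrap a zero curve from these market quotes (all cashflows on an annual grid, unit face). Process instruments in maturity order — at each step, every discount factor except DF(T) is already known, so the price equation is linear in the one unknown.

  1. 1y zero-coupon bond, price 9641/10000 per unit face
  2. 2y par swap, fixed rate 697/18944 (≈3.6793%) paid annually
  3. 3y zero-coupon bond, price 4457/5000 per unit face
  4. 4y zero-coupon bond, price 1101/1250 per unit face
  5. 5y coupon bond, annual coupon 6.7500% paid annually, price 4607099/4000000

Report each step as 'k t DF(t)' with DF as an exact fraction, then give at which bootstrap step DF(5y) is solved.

step 1 [1y] zero: DF = P = 9641/10000 ≈ 0.964100
step 2 [2y] swap r/1=697/18944: DF=(1 − 697/18944·(0.964100))/(1+697/18944) = 9303/10000 ≈ 0.930300
step 3 [3y] zero: DF = P = 4457/5000 ≈ 0.891400
step 4 [4y] zero: DF = P = 1101/1250 ≈ 0.880800
step 5 [5y] bond c/1=27/400: DF=(4607099/4000000 − 27/400·(0.964100+0.930300+0.891400+0.880800))/(1+27/400) = 8471/10000 ≈ 0.847100

1 1 9641/10000
2 2 9303/10000
3 3 4457/5000
4 4 1101/1250
5 5 8471/10000
DF(5y) is solved at step 5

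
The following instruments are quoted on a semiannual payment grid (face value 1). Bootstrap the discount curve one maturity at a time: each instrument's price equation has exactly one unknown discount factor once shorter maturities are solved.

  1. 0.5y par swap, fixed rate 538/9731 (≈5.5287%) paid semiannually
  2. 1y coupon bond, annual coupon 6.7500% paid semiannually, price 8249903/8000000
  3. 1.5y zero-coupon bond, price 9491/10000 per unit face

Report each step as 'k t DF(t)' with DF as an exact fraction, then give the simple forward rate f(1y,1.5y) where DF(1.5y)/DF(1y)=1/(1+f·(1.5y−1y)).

step 1 [0.5y] swap r/2=269/9731: DF=(1 − 269/9731·(0))/(1+269/9731) = 9731/10000 ≈ 0.973100
step 2 [1y] bond c/2=27/800: DF=(8249903/8000000 − 27/800·(0.973100))/(1+27/800) = 4829/5000 ≈ 0.965800
step 3 [1.5y] zero: DF = P = 9491/10000 ≈ 0.949100

1 1/2 9731/10000
2 1 4829/5000
3 3/2 9491/10000
f(1y,1.5y) = ((4829/5000)/(9491/10000) − 1)/(1/2) = 334/9491 ≈ 3.5191%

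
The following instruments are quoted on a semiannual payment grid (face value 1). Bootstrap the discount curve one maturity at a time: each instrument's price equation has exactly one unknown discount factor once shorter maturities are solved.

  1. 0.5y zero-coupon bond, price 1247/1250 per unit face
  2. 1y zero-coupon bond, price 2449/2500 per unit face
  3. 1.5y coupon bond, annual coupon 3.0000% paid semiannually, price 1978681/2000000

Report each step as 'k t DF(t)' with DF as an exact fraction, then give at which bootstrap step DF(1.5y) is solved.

1 1/2 1247/1250
2 1 2449/2500
3 3/2 1891/2000
DF(1.5y) is solved at step 3

step 1 [0.5y] zero: DF = P = 1247/1250 ≈ 0.997600
step 2 [1y] zero: DF = P = 2449/2500 ≈ 0.979600
step 3 [1.5y] bond c/2=3/200: DF=(1978681/2000000 − 3/200·(0.997600+0.979600))/(1+3/200) = 1891/2000 ≈ 0.945500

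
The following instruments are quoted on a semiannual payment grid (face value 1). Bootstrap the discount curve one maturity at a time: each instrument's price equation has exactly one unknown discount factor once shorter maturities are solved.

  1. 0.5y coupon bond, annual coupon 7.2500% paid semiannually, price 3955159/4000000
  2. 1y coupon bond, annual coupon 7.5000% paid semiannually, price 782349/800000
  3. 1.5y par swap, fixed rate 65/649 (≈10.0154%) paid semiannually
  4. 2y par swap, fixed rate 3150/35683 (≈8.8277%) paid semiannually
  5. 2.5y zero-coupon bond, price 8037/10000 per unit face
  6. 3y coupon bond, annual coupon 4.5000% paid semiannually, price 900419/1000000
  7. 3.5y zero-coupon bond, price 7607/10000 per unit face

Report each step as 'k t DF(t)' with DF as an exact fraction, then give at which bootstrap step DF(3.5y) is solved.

1 1/2 4771/5000
2 1 9081/10000
3 3/2 1727/2000
4 2 337/400
5 5/2 8037/10000
6 3 1961/2500
7 7/2 7607/10000
DF(3.5y) is solved at step 7

step 1 [0.5y] bond c/2=29/800: DF=(3955159/4000000 − 29/800·(0))/(1+29/800) = 4771/5000 ≈ 0.954200
step 2 [1y] bond c/2=3/80: DF=(782349/800000 − 3/80·(0.954200))/(1+3/80) = 9081/10000 ≈ 0.908100
step 3 [1.5y] swap r/2=65/1298: DF=(1 − 65/1298·(0.954200+0.908100))/(1+65/1298) = 1727/2000 ≈ 0.863500
step 4 [2y] swap r/2=1575/35683: DF=(1 − 1575/35683·(0.954200+0.908100+0.863500))/(1+1575/35683) = 337/400 ≈ 0.842500
step 5 [2.5y] zero: DF = P = 8037/10000 ≈ 0.803700
step 6 [3y] bond c/2=9/400: DF=(900419/1000000 − 9/400·(0.954200+0.908100+0.863500+0.842500+0.803700))/(1+9/400) = 1961/2500 ≈ 0.784400
step 7 [3.5y] zero: DF = P = 7607/10000 ≈ 0.760700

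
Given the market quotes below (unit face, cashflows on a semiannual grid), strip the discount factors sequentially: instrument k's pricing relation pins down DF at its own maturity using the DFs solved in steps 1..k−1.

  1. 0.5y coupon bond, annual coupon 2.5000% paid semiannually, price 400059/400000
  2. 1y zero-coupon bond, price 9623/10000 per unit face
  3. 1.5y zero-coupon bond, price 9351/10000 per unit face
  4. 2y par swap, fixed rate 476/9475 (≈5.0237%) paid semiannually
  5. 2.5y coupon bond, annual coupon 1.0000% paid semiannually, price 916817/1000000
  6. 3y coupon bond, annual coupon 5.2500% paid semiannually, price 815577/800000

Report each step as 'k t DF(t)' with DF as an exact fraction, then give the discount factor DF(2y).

1 1/2 4939/5000
2 1 9623/10000
3 3/2 9351/10000
4 2 1131/1250
5 5/2 4467/5000
6 3 546/625
DF(2y) = 1131/1250 ≈ 0.904800

step 1 [0.5y] bond c/2=1/80: DF=(400059/400000 − 1/80·(0))/(1+1/80) = 4939/5000 ≈ 0.987800
step 2 [1y] zero: DF = P = 9623/10000 ≈ 0.962300
step 3 [1.5y] zero: DF = P = 9351/10000 ≈ 0.935100
step 4 [2y] swap r/2=238/9475: DF=(1 − 238/9475·(0.987800+0.962300+0.935100))/(1+238/9475) = 1131/1250 ≈ 0.904800
step 5 [2.5y] bond c/2=1/200: DF=(916817/1000000 − 1/200·(0.987800+0.962300+0.935100+0.904800))/(1+1/200) = 4467/5000 ≈ 0.893400
step 6 [3y] bond c/2=21/800: DF=(815577/800000 − 21/800·(0.987800+0.962300+0.935100+0.904800+0.893400))/(1+21/800) = 546/625 ≈ 0.873600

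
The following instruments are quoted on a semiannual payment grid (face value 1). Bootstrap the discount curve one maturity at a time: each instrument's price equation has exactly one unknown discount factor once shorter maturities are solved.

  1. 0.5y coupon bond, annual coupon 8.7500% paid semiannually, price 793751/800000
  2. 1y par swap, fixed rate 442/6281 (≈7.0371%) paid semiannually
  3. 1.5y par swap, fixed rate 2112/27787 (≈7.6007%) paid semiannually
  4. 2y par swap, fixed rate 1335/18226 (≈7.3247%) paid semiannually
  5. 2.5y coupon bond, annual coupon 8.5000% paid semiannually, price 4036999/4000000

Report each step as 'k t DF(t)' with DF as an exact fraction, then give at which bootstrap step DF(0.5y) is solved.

step 1 [0.5y] bond c/2=7/160: DF=(793751/800000 − 7/160·(0))/(1+7/160) = 4753/5000 ≈ 0.950600
step 2 [1y] swap r/2=221/6281: DF=(1 − 221/6281·(0.950600))/(1+221/6281) = 9337/10000 ≈ 0.933700
step 3 [1.5y] swap r/2=1056/27787: DF=(1 − 1056/27787·(0.950600+0.933700))/(1+1056/27787) = 559/625 ≈ 0.894400
step 4 [2y] swap r/2=1335/36452: DF=(1 − 1335/36452·(0.950600+0.933700+0.894400))/(1+1335/36452) = 1733/2000 ≈ 0.866500
step 5 [2.5y] bond c/2=17/400: DF=(4036999/4000000 − 17/400·(0.950600+0.933700+0.894400+0.866500))/(1+17/400) = 1639/2000 ≈ 0.819500

1 1/2 4753/5000
2 1 9337/10000
3 3/2 559/625
4 2 1733/2000
5 5/2 1639/2000
DF(0.5y) is solved at step 1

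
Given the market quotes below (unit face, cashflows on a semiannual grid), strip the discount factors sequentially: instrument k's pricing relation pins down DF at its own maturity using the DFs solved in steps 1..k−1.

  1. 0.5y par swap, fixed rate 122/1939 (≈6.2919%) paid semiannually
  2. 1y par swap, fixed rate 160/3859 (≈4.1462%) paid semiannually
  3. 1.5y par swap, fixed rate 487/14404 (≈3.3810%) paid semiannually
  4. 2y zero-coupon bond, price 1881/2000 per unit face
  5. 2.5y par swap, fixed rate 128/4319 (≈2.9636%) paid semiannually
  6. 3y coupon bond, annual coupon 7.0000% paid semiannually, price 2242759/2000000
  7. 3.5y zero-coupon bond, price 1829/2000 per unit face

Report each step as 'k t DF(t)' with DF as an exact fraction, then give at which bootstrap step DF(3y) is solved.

step 1 [0.5y] swap r/2=61/1939: DF=(1 − 61/1939·(0))/(1+61/1939) = 1939/2000 ≈ 0.969500
step 2 [1y] swap r/2=80/3859: DF=(1 − 80/3859·(0.969500))/(1+80/3859) = 24/25 ≈ 0.960000
step 3 [1.5y] swap r/2=487/28808: DF=(1 − 487/28808·(0.969500+0.960000))/(1+487/28808) = 9513/10000 ≈ 0.951300
step 4 [2y] zero: DF = P = 1881/2000 ≈ 0.940500
step 5 [2.5y] swap r/2=64/4319: DF=(1 − 64/4319·(0.969500+0.960000+0.951300+0.940500))/(1+64/4319) = 581/625 ≈ 0.929600
step 6 [3y] bond c/2=7/200: DF=(2242759/2000000 − 7/200·(0.969500+0.960000+0.951300+0.940500+0.929600))/(1+7/200) = 2307/2500 ≈ 0.922800
step 7 [3.5y] zero: DF = P = 1829/2000 ≈ 0.914500

1 1/2 1939/2000
2 1 24/25
3 3/2 9513/10000
4 2 1881/2000
5 5/2 581/625
6 3 2307/2500
7 7/2 1829/2000
DF(3y) is solved at step 6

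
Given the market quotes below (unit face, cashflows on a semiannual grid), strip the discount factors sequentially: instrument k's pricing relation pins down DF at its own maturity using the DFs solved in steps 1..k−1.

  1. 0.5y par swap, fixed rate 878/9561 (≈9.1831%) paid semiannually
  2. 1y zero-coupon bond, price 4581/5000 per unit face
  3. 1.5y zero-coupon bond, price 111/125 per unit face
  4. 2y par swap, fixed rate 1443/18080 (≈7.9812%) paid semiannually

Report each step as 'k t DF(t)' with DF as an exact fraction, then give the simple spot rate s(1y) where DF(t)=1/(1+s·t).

1 1/2 9561/10000
2 1 4581/5000
3 3/2 111/125
4 2 8557/10000
s(1y) = (1/(4581/5000) − 1)/(1) = 419/4581 ≈ 9.1465%

step 1 [0.5y] swap r/2=439/9561: DF=(1 − 439/9561·(0))/(1+439/9561) = 9561/10000 ≈ 0.956100
step 2 [1y] zero: DF = P = 4581/5000 ≈ 0.916200
step 3 [1.5y] zero: DF = P = 111/125 ≈ 0.888000
step 4 [2y] swap r/2=1443/36160: DF=(1 − 1443/36160·(0.956100+0.916200+0.888000))/(1+1443/36160) = 8557/10000 ≈ 0.855700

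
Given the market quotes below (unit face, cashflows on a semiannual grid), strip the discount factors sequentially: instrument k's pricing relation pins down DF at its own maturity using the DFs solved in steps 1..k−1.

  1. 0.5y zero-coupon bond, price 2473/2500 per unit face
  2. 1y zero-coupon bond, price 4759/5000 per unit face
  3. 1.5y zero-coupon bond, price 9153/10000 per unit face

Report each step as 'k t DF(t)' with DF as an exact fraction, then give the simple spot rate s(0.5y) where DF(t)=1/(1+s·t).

1 1/2 2473/2500
2 1 4759/5000
3 3/2 9153/10000
s(0.5y) = (1/(2473/2500) − 1)/(1/2) = 54/2473 ≈ 2.1836%

step 1 [0.5y] zero: DF = P = 2473/2500 ≈ 0.989200
step 2 [1y] zero: DF = P = 4759/5000 ≈ 0.951800
step 3 [1.5y] zero: DF = P = 9153/10000 ≈ 0.915300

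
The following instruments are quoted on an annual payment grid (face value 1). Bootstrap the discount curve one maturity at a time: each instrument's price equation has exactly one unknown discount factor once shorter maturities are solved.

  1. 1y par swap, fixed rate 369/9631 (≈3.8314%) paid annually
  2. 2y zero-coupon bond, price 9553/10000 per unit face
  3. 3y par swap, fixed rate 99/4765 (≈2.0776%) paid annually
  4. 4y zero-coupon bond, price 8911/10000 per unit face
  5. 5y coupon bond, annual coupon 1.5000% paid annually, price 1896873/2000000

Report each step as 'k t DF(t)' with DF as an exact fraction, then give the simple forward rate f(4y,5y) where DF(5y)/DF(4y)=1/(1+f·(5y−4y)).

step 1 [1y] swap r/1=369/9631: DF=(1 − 369/9631·(0))/(1+369/9631) = 9631/10000 ≈ 0.963100
step 2 [2y] zero: DF = P = 9553/10000 ≈ 0.955300
step 3 [3y] swap r/1=99/4765: DF=(1 − 99/4765·(0.963100+0.955300))/(1+99/4765) = 4703/5000 ≈ 0.940600
step 4 [4y] zero: DF = P = 8911/10000 ≈ 0.891100
step 5 [5y] bond c/1=3/200: DF=(1896873/2000000 − 3/200·(0.963100+0.955300+0.940600+0.891100))/(1+3/200) = 879/1000 ≈ 0.879000

1 1 9631/10000
2 2 9553/10000
3 3 4703/5000
4 4 8911/10000
5 5 879/1000
f(4y,5y) = ((8911/10000)/(879/1000) − 1)/(1) = 121/8790 ≈ 1.3766%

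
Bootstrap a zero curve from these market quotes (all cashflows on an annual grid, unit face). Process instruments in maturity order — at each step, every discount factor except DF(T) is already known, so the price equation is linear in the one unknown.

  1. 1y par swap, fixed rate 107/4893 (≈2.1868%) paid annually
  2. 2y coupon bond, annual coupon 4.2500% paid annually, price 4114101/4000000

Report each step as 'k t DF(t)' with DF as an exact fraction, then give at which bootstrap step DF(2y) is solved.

step 1 [1y] swap r/1=107/4893: DF=(1 − 107/4893·(0))/(1+107/4893) = 4893/5000 ≈ 0.978600
step 2 [2y] bond c/1=17/400: DF=(4114101/4000000 − 17/400·(0.978600))/(1+17/400) = 9467/10000 ≈ 0.946700

1 1 4893/5000
2 2 9467/10000
DF(2y) is solved at step 2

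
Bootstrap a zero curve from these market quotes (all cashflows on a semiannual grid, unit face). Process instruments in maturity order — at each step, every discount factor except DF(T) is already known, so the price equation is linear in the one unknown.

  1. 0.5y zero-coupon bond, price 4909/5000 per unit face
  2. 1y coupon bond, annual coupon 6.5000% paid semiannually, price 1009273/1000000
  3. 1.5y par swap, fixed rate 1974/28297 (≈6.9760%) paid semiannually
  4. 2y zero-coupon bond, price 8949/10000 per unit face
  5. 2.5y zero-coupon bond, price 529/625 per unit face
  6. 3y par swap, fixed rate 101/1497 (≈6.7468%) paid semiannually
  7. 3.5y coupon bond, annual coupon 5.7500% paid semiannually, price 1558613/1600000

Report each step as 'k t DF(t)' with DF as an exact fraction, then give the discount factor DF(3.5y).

1 1/2 4909/5000
2 1 4733/5000
3 3/2 9013/10000
4 2 8949/10000
5 5/2 529/625
6 3 4091/5000
7 7/2 7963/10000
DF(3.5y) = 7963/10000 ≈ 0.796300

step 1 [0.5y] zero: DF = P = 4909/5000 ≈ 0.981800
step 2 [1y] bond c/2=13/400: DF=(1009273/1000000 − 13/400·(0.981800))/(1+13/400) = 4733/5000 ≈ 0.946600
step 3 [1.5y] swap r/2=987/28297: DF=(1 − 987/28297·(0.981800+0.946600))/(1+987/28297) = 9013/10000 ≈ 0.901300
step 4 [2y] zero: DF = P = 8949/10000 ≈ 0.894900
step 5 [2.5y] zero: DF = P = 529/625 ≈ 0.846400
step 6 [3y] swap r/2=101/2994: DF=(1 − 101/2994·(0.981800+0.946600+0.901300+0.894900+0.846400))/(1+101/2994) = 4091/5000 ≈ 0.818200
step 7 [3.5y] bond c/2=23/800: DF=(1558613/1600000 − 23/800·(0.981800+0.946600+0.901300+0.894900+0.846400+0.818200))/(1+23/800) = 7963/10000 ≈ 0.796300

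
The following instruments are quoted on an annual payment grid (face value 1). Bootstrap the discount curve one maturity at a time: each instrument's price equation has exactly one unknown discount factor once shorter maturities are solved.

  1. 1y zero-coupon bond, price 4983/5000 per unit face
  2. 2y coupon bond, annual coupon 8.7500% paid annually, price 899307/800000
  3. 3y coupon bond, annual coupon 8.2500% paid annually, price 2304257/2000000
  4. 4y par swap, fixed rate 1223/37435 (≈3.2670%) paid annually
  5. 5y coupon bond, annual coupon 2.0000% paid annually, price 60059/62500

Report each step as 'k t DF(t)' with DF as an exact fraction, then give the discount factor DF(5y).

1 1 4983/5000
2 2 1907/2000
3 3 9157/10000
4 4 8777/10000
5 5 8687/10000
DF(5y) = 8687/10000 ≈ 0.868700

step 1 [1y] zero: DF = P = 4983/5000 ≈ 0.996600
step 2 [2y] bond c/1=7/80: DF=(899307/800000 − 7/80·(0.996600))/(1+7/80) = 1907/2000 ≈ 0.953500
step 3 [3y] bond c/1=33/400: DF=(2304257/2000000 − 33/400·(0.996600+0.953500))/(1+33/400) = 9157/10000 ≈ 0.915700
step 4 [4y] swap r/1=1223/37435: DF=(1 − 1223/37435·(0.996600+0.953500+0.915700))/(1+1223/37435) = 8777/10000 ≈ 0.877700
step 5 [5y] bond c/1=1/50: DF=(60059/62500 − 1/50·(0.996600+0.953500+0.915700+0.877700))/(1+1/50) = 8687/10000 ≈ 0.868700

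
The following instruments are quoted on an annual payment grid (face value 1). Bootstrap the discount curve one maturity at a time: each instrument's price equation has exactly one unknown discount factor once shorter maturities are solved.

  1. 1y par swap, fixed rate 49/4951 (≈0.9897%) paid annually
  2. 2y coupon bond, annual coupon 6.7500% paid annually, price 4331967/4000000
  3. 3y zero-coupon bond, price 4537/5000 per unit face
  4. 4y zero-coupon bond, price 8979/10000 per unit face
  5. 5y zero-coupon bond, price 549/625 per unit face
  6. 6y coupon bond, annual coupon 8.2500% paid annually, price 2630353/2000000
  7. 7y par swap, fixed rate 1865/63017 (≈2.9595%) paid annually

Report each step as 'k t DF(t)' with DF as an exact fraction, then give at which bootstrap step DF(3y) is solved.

step 1 [1y] swap r/1=49/4951: DF=(1 − 49/4951·(0))/(1+49/4951) = 4951/5000 ≈ 0.990200
step 2 [2y] bond c/1=27/400: DF=(4331967/4000000 − 27/400·(0.990200))/(1+27/400) = 9519/10000 ≈ 0.951900
step 3 [3y] zero: DF = P = 4537/5000 ≈ 0.907400
step 4 [4y] zero: DF = P = 8979/10000 ≈ 0.897900
step 5 [5y] zero: DF = P = 549/625 ≈ 0.878400
step 6 [6y] bond c/1=33/400: DF=(2630353/2000000 − 33/400·(0.990200+0.951900+0.907400+0.897900+0.878400))/(1+33/400) = 539/625 ≈ 0.862400
step 7 [7y] swap r/1=1865/63017: DF=(1 − 1865/63017·(0.990200+0.951900+0.907400+0.897900+0.878400+0.862400))/(1+1865/63017) = 1627/2000 ≈ 0.813500

1 1 4951/5000
2 2 9519/10000
3 3 4537/5000
4 4 8979/10000
5 5 549/625
6 6 539/625
7 7 1627/2000
DF(3y) is solved at step 3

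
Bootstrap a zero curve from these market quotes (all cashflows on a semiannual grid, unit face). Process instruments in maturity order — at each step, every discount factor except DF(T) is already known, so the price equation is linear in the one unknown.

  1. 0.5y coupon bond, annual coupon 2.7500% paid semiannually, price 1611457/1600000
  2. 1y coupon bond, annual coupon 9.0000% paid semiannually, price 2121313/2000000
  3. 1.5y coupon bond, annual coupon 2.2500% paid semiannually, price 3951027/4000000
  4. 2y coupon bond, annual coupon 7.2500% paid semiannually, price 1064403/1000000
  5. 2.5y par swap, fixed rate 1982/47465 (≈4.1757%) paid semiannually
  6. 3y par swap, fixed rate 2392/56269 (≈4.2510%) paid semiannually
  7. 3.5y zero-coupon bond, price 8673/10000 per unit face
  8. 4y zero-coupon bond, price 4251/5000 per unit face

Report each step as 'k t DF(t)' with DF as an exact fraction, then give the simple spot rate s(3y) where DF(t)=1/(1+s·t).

1 1/2 1987/2000
2 1 4861/5000
3 3/2 9549/10000
4 2 37/40
5 5/2 9009/10000
6 3 2201/2500
7 7/2 8673/10000
8 4 4251/5000
s(3y) = (1/(2201/2500) − 1)/(3) = 299/6603 ≈ 4.5282%

step 1 [0.5y] bond c/2=11/800: DF=(1611457/1600000 − 11/800·(0))/(1+11/800) = 1987/2000 ≈ 0.993500
step 2 [1y] bond c/2=9/200: DF=(2121313/2000000 − 9/200·(0.993500))/(1+9/200) = 4861/5000 ≈ 0.972200
step 3 [1.5y] bond c/2=9/800: DF=(3951027/4000000 − 9/800·(0.993500+0.972200))/(1+9/800) = 9549/10000 ≈ 0.954900
step 4 [2y] bond c/2=29/800: DF=(1064403/1000000 − 29/800·(0.993500+0.972200+0.954900))/(1+29/800) = 37/40 ≈ 0.925000
step 5 [2.5y] swap r/2=991/47465: DF=(1 − 991/47465·(0.993500+0.972200+0.954900+0.925000))/(1+991/47465) = 9009/10000 ≈ 0.900900
step 6 [3y] swap r/2=1196/56269: DF=(1 − 1196/56269·(0.993500+0.972200+0.954900+0.925000+0.900900))/(1+1196/56269) = 2201/2500 ≈ 0.880400
step 7 [3.5y] zero: DF = P = 8673/10000 ≈ 0.867300
step 8 [4y] zero: DF = P = 4251/5000 ≈ 0.850200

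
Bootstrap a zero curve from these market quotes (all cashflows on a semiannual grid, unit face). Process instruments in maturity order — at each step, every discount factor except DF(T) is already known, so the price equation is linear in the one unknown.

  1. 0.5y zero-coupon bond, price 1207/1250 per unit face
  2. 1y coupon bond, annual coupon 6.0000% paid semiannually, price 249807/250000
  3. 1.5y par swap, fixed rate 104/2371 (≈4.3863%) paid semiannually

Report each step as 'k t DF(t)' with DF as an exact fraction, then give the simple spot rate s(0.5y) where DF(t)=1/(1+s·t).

step 1 [0.5y] zero: DF = P = 1207/1250 ≈ 0.965600
step 2 [1y] bond c/2=3/100: DF=(249807/250000 − 3/100·(0.965600))/(1+3/100) = 471/500 ≈ 0.942000
step 3 [1.5y] swap r/2=52/2371: DF=(1 − 52/2371·(0.965600+0.942000))/(1+52/2371) = 586/625 ≈ 0.937600

1 1/2 1207/1250
2 1 471/500
3 3/2 586/625
s(0.5y) = (1/(1207/1250) − 1)/(1/2) = 86/1207 ≈ 7.1251%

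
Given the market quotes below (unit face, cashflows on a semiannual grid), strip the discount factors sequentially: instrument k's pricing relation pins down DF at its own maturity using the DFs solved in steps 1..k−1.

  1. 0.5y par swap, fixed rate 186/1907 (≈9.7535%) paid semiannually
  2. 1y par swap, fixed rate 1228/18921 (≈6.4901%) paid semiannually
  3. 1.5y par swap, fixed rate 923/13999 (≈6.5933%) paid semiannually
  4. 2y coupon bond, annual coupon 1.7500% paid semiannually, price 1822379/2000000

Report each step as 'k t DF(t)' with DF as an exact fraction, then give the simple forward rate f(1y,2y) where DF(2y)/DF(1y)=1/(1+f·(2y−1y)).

step 1 [0.5y] swap r/2=93/1907: DF=(1 − 93/1907·(0))/(1+93/1907) = 1907/2000 ≈ 0.953500
step 2 [1y] swap r/2=614/18921: DF=(1 − 614/18921·(0.953500))/(1+614/18921) = 4693/5000 ≈ 0.938600
step 3 [1.5y] swap r/2=923/27998: DF=(1 − 923/27998·(0.953500+0.938600))/(1+923/27998) = 9077/10000 ≈ 0.907700
step 4 [2y] bond c/2=7/800: DF=(1822379/2000000 − 7/800·(0.953500+0.938600+0.907700))/(1+7/800) = 879/1000 ≈ 0.879000

1 1/2 1907/2000
2 1 4693/5000
3 3/2 9077/10000
4 2 879/1000
f(1y,2y) = ((4693/5000)/(879/1000) − 1)/(1) = 298/4395 ≈ 6.7804%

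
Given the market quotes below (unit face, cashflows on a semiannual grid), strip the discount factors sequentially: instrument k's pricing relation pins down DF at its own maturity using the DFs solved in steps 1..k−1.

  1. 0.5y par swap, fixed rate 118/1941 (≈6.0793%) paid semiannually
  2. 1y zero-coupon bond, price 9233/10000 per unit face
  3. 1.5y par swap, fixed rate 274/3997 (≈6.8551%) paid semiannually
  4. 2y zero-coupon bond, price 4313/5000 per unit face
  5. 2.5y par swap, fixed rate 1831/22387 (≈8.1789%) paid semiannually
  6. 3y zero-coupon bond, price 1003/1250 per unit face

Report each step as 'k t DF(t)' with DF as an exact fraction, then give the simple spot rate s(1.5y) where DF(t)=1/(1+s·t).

step 1 [0.5y] swap r/2=59/1941: DF=(1 − 59/1941·(0))/(1+59/1941) = 1941/2000 ≈ 0.970500
step 2 [1y] zero: DF = P = 9233/10000 ≈ 0.923300
step 3 [1.5y] swap r/2=137/3997: DF=(1 − 137/3997·(0.970500+0.923300))/(1+137/3997) = 9041/10000 ≈ 0.904100
step 4 [2y] zero: DF = P = 4313/5000 ≈ 0.862600
step 5 [2.5y] swap r/2=1831/44774: DF=(1 − 1831/44774·(0.970500+0.923300+0.904100+0.862600))/(1+1831/44774) = 8169/10000 ≈ 0.816900
step 6 [3y] zero: DF = P = 1003/1250 ≈ 0.802400

1 1/2 1941/2000
2 1 9233/10000
3 3/2 9041/10000
4 2 4313/5000
5 5/2 8169/10000
6 3 1003/1250
s(1.5y) = (1/(9041/10000) − 1)/(3/2) = 1918/27123 ≈ 7.0715%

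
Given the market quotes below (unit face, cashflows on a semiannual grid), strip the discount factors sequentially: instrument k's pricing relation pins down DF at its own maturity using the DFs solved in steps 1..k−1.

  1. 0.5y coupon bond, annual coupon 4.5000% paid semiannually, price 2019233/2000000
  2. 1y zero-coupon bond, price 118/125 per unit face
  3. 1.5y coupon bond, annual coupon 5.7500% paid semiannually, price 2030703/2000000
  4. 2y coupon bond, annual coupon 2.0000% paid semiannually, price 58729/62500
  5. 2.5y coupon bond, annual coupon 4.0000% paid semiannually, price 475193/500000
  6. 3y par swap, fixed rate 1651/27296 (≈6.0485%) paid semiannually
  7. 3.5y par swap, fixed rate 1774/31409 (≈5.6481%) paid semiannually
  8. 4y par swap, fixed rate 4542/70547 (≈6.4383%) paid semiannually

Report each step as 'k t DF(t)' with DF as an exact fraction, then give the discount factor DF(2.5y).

1 1/2 4937/5000
2 1 118/125
3 3/2 933/1000
4 2 451/500
5 5/2 8579/10000
6 3 8349/10000
7 7/2 4113/5000
8 4 7729/10000
DF(2.5y) = 8579/10000 ≈ 0.857900

step 1 [0.5y] bond c/2=9/400: DF=(2019233/2000000 − 9/400·(0))/(1+9/400) = 4937/5000 ≈ 0.987400
step 2 [1y] zero: DF = P = 118/125 ≈ 0.944000
step 3 [1.5y] bond c/2=23/800: DF=(2030703/2000000 − 23/800·(0.987400+0.944000))/(1+23/800) = 933/1000 ≈ 0.933000
step 4 [2y] bond c/2=1/100: DF=(58729/62500 − 1/100·(0.987400+0.944000+0.933000))/(1+1/100) = 451/500 ≈ 0.902000
step 5 [2.5y] bond c/2=1/50: DF=(475193/500000 − 1/50·(0.987400+0.944000+0.933000+0.902000))/(1+1/50) = 8579/10000 ≈ 0.857900
step 6 [3y] swap r/2=1651/54592: DF=(1 − 1651/54592·(0.987400+0.944000+0.933000+0.902000+0.857900))/(1+1651/54592) = 8349/10000 ≈ 0.834900
step 7 [3.5y] swap r/2=887/31409: DF=(1 − 887/31409·(0.987400+0.944000+0.933000+0.902000+0.857900+0.834900))/(1+887/31409) = 4113/5000 ≈ 0.822600
step 8 [4y] swap r/2=2271/70547: DF=(1 − 2271/70547·(0.987400+0.944000+0.933000+0.902000+0.857900+0.834900+0.822600))/(1+2271/70547) = 7729/10000 ≈ 0.772900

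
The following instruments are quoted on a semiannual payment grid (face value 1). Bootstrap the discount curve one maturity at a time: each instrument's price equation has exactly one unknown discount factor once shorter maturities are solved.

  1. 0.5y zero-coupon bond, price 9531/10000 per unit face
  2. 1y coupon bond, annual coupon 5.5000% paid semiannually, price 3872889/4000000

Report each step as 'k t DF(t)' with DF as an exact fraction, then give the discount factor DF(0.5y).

step 1 [0.5y] zero: DF = P = 9531/10000 ≈ 0.953100
step 2 [1y] bond c/2=11/400: DF=(3872889/4000000 − 11/400·(0.953100))/(1+11/400) = 573/625 ≈ 0.916800

1 1/2 9531/10000
2 1 573/625
DF(0.5y) = 9531/10000 ≈ 0.953100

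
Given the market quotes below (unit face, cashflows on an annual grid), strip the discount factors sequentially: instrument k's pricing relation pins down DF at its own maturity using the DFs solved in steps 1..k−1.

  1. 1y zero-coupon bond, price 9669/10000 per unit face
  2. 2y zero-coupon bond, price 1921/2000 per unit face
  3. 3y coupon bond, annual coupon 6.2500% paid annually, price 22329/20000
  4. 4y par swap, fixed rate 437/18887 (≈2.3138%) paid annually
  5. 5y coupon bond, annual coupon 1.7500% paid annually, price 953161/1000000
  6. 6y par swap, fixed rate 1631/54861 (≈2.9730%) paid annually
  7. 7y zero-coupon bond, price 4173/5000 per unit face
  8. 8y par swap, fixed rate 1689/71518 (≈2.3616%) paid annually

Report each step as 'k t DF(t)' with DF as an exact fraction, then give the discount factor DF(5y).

1 1 9669/10000
2 2 1921/2000
3 3 4687/5000
4 4 4563/5000
5 5 4359/5000
6 6 8369/10000
7 7 4173/5000
8 8 8311/10000
DF(5y) = 4359/5000 ≈ 0.871800

step 1 [1y] zero: DF = P = 9669/10000 ≈ 0.966900
step 2 [2y] zero: DF = P = 1921/2000 ≈ 0.960500
step 3 [3y] bond c/1=1/16: DF=(22329/20000 − 1/16·(0.966900+0.960500))/(1+1/16) = 4687/5000 ≈ 0.937400
step 4 [4y] swap r/1=437/18887: DF=(1 − 437/18887·(0.966900+0.960500+0.937400))/(1+437/18887) = 4563/5000 ≈ 0.912600
step 5 [5y] bond c/1=7/400: DF=(953161/1000000 − 7/400·(0.966900+0.960500+0.937400+0.912600))/(1+7/400) = 4359/5000 ≈ 0.871800
step 6 [6y] swap r/1=1631/54861: DF=(1 − 1631/54861·(0.966900+0.960500+0.937400+0.912600+0.871800))/(1+1631/54861) = 8369/10000 ≈ 0.836900
step 7 [7y] zero: DF = P = 4173/5000 ≈ 0.834600
step 8 [8y] swap r/1=1689/71518: DF=(1 − 1689/71518·(0.966900+0.960500+0.937400+0.912600+0.871800+0.836900+0.834600))/(1+1689/71518) = 8311/10000 ≈ 0.831100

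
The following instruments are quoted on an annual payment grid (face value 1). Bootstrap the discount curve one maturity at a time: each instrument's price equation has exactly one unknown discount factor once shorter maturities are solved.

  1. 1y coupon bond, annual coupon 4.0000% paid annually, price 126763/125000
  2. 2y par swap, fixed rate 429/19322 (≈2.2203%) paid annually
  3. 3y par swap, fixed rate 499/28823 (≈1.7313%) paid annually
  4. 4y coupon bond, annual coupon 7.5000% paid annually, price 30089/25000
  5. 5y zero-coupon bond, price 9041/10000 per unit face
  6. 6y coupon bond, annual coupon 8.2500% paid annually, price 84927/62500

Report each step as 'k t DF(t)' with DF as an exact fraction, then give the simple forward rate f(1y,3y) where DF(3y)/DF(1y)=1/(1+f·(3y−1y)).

1 1 9751/10000
2 2 9571/10000
3 3 9501/10000
4 4 1837/2000
5 5 9041/10000
6 6 8967/10000
f(1y,3y) = ((9751/10000)/(9501/10000) − 1)/(2) = 125/9501 ≈ 1.3157%

step 1 [1y] bond c/1=1/25: DF=(126763/125000 − 1/25·(0))/(1+1/25) = 9751/10000 ≈ 0.975100
step 2 [2y] swap r/1=429/19322: DF=(1 − 429/19322·(0.975100))/(1+429/19322) = 9571/10000 ≈ 0.957100
step 3 [3y] swap r/1=499/28823: DF=(1 − 499/28823·(0.975100+0.957100))/(1+499/28823) = 9501/10000 ≈ 0.950100
step 4 [4y] bond c/1=3/40: DF=(30089/25000 − 3/40·(0.975100+0.957100+0.950100))/(1+3/40) = 1837/2000 ≈ 0.918500
step 5 [5y] zero: DF = P = 9041/10000 ≈ 0.904100
step 6 [6y] bond c/1=33/400: DF=(84927/62500 − 33/400·(0.975100+0.957100+0.950100+0.918500+0.904100))/(1+33/400) = 8967/10000 ≈ 0.896700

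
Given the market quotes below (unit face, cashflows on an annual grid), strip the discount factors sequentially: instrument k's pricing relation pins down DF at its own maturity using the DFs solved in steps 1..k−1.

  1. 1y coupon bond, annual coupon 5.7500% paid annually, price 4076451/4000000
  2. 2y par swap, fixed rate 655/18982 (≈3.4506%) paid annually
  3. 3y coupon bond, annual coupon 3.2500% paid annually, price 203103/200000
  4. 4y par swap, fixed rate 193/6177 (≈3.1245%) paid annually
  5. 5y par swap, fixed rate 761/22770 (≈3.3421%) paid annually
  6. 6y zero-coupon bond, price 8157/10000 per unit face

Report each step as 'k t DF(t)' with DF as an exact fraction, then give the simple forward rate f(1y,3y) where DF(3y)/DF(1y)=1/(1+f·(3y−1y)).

step 1 [1y] bond c/1=23/400: DF=(4076451/4000000 − 23/400·(0))/(1+23/400) = 9637/10000 ≈ 0.963700
step 2 [2y] swap r/1=655/18982: DF=(1 − 655/18982·(0.963700))/(1+655/18982) = 1869/2000 ≈ 0.934500
step 3 [3y] bond c/1=13/400: DF=(203103/200000 − 13/400·(0.963700+0.934500))/(1+13/400) = 4619/5000 ≈ 0.923800
step 4 [4y] swap r/1=193/6177: DF=(1 − 193/6177·(0.963700+0.934500+0.923800))/(1+193/6177) = 4421/5000 ≈ 0.884200
step 5 [5y] swap r/1=761/22770: DF=(1 − 761/22770·(0.963700+0.934500+0.923800+0.884200))/(1+761/22770) = 4239/5000 ≈ 0.847800
step 6 [6y] zero: DF = P = 8157/10000 ≈ 0.815700

1 1 9637/10000
2 2 1869/2000
3 3 4619/5000
4 4 4421/5000
5 5 4239/5000
6 6 8157/10000
f(1y,3y) = ((9637/10000)/(4619/5000) − 1)/(2) = 399/18476 ≈ 2.1596%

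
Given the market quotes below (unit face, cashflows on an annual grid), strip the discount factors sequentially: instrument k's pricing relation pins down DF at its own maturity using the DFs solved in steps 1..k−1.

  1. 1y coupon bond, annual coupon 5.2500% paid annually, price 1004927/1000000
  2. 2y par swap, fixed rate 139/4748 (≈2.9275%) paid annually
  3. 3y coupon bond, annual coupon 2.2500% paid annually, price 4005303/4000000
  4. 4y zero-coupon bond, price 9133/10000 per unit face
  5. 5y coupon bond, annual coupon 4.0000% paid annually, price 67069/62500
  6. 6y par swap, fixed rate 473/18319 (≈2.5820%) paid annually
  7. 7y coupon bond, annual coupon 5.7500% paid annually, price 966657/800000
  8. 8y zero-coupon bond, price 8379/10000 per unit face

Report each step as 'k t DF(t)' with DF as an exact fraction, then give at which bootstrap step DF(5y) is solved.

step 1 [1y] bond c/1=21/400: DF=(1004927/1000000 − 21/400·(0))/(1+21/400) = 2387/2500 ≈ 0.954800
step 2 [2y] swap r/1=139/4748: DF=(1 − 139/4748·(0.954800))/(1+139/4748) = 2361/2500 ≈ 0.944400
step 3 [3y] bond c/1=9/400: DF=(4005303/4000000 − 9/400·(0.954800+0.944400))/(1+9/400) = 15/16 ≈ 0.937500
step 4 [4y] zero: DF = P = 9133/10000 ≈ 0.913300
step 5 [5y] bond c/1=1/25: DF=(67069/62500 − 1/25·(0.954800+0.944400+0.937500+0.913300))/(1+1/25) = 2219/2500 ≈ 0.887600
step 6 [6y] swap r/1=473/18319: DF=(1 − 473/18319·(0.954800+0.944400+0.937500+0.913300+0.887600))/(1+473/18319) = 8581/10000 ≈ 0.858100
step 7 [7y] bond c/1=23/400: DF=(966657/800000 − 23/400·(0.954800+0.944400+0.937500+0.913300+0.887600+0.858100))/(1+23/400) = 4219/5000 ≈ 0.843800
step 8 [8y] zero: DF = P = 8379/10000 ≈ 0.837900

1 1 2387/2500
2 2 2361/2500
3 3 15/16
4 4 9133/10000
5 5 2219/2500
6 6 8581/10000
7 7 4219/5000
8 8 8379/10000
DF(5y) is solved at step 5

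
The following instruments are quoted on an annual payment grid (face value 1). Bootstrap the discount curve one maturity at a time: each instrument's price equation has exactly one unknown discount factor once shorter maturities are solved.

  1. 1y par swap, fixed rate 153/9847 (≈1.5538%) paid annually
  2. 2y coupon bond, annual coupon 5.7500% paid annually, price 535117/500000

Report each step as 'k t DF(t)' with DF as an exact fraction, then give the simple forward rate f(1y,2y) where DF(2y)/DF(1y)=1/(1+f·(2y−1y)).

step 1 [1y] swap r/1=153/9847: DF=(1 − 153/9847·(0))/(1+153/9847) = 9847/10000 ≈ 0.984700
step 2 [2y] bond c/1=23/400: DF=(535117/500000 − 23/400·(0.984700))/(1+23/400) = 1917/2000 ≈ 0.958500

1 1 9847/10000
2 2 1917/2000
f(1y,2y) = ((9847/10000)/(1917/2000) − 1)/(1) = 262/9585 ≈ 2.7334%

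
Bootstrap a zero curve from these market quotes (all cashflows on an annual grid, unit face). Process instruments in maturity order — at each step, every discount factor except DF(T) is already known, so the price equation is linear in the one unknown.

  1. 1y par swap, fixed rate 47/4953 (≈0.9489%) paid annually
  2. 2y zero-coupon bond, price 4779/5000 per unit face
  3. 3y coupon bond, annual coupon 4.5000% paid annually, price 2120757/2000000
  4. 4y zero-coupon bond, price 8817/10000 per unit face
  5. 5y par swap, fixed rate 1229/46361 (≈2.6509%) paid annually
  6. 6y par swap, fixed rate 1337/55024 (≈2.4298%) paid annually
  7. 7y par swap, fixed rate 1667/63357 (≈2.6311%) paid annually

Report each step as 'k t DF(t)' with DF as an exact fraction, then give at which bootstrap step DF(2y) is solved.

1 1 4953/5000
2 2 4779/5000
3 3 9309/10000
4 4 8817/10000
5 5 8771/10000
6 6 8663/10000
7 7 8333/10000
DF(2y) is solved at step 2

step 1 [1y] swap r/1=47/4953: DF=(1 − 47/4953·(0))/(1+47/4953) = 4953/5000 ≈ 0.990600
step 2 [2y] zero: DF = P = 4779/5000 ≈ 0.955800
step 3 [3y] bond c/1=9/200: DF=(2120757/2000000 − 9/200·(0.990600+0.955800))/(1+9/200) = 9309/10000 ≈ 0.930900
step 4 [4y] zero: DF = P = 8817/10000 ≈ 0.881700
step 5 [5y] swap r/1=1229/46361: DF=(1 − 1229/46361·(0.990600+0.955800+0.930900+0.881700))/(1+1229/46361) = 8771/10000 ≈ 0.877100
step 6 [6y] swap r/1=1337/55024: DF=(1 − 1337/55024·(0.990600+0.955800+0.930900+0.881700+0.877100))/(1+1337/55024) = 8663/10000 ≈ 0.866300
step 7 [7y] swap r/1=1667/63357: DF=(1 − 1667/63357·(0.990600+0.955800+0.930900+0.881700+0.877100+0.866300))/(1+1667/63357) = 8333/10000 ≈ 0.833300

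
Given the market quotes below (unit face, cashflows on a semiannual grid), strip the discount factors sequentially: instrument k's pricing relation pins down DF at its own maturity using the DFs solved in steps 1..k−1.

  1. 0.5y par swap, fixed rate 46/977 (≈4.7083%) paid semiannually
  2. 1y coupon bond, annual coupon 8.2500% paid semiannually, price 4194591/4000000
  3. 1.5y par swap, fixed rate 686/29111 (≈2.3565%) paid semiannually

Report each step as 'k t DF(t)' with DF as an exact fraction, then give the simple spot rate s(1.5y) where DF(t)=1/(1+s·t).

step 1 [0.5y] swap r/2=23/977: DF=(1 − 23/977·(0))/(1+23/977) = 977/1000 ≈ 0.977000
step 2 [1y] bond c/2=33/800: DF=(4194591/4000000 − 33/800·(0.977000))/(1+33/800) = 2421/2500 ≈ 0.968400
step 3 [1.5y] swap r/2=343/29111: DF=(1 − 343/29111·(0.977000+0.968400))/(1+343/29111) = 9657/10000 ≈ 0.965700

1 1/2 977/1000
2 1 2421/2500
3 3/2 9657/10000
s(1.5y) = (1/(9657/10000) − 1)/(3/2) = 686/28971 ≈ 2.3679%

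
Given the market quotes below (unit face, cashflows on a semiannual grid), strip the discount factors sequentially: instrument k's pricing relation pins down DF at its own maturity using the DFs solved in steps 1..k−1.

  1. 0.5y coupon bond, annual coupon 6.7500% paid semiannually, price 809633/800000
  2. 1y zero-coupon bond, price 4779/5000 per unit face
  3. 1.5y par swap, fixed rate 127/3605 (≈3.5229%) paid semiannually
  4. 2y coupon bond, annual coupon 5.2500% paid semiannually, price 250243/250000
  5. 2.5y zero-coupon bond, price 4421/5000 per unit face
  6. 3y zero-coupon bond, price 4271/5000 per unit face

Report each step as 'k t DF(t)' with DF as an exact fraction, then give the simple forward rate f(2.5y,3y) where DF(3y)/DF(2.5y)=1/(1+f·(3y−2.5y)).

step 1 [0.5y] bond c/2=27/800: DF=(809633/800000 − 27/800·(0))/(1+27/800) = 979/1000 ≈ 0.979000
step 2 [1y] zero: DF = P = 4779/5000 ≈ 0.955800
step 3 [1.5y] swap r/2=127/7210: DF=(1 − 127/7210·(0.979000+0.955800))/(1+127/7210) = 2373/2500 ≈ 0.949200
step 4 [2y] bond c/2=21/800: DF=(250243/250000 − 21/800·(0.979000+0.955800+0.949200))/(1+21/800) = 1127/1250 ≈ 0.901600
step 5 [2.5y] zero: DF = P = 4421/5000 ≈ 0.884200
step 6 [3y] zero: DF = P = 4271/5000 ≈ 0.854200

1 1/2 979/1000
2 1 4779/5000
3 3/2 2373/2500
4 2 1127/1250
5 5/2 4421/5000
6 3 4271/5000
f(2.5y,3y) = ((4421/5000)/(4271/5000) − 1)/(1/2) = 300/4271 ≈ 7.0241%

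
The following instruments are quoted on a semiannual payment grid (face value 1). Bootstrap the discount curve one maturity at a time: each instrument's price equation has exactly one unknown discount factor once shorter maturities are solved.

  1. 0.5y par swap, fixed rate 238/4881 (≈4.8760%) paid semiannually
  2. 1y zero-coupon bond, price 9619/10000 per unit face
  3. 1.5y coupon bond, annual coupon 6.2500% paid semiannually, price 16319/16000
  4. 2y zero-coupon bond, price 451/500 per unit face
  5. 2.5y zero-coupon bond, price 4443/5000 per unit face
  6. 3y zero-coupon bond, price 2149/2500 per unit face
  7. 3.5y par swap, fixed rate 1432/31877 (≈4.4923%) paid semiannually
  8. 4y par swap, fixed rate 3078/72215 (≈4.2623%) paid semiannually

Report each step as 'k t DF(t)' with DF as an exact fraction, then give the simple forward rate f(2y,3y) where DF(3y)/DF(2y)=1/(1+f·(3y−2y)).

step 1 [0.5y] swap r/2=119/4881: DF=(1 − 119/4881·(0))/(1+119/4881) = 4881/5000 ≈ 0.976200
step 2 [1y] zero: DF = P = 9619/10000 ≈ 0.961900
step 3 [1.5y] bond c/2=1/32: DF=(16319/16000 − 1/32·(0.976200+0.961900))/(1+1/32) = 9303/10000 ≈ 0.930300
step 4 [2y] zero: DF = P = 451/500 ≈ 0.902000
step 5 [2.5y] zero: DF = P = 4443/5000 ≈ 0.888600
step 6 [3y] zero: DF = P = 2149/2500 ≈ 0.859600
step 7 [3.5y] swap r/2=716/31877: DF=(1 − 716/31877·(0.976200+0.961900+0.930300+0.902000+0.888600+0.859600))/(1+716/31877) = 1071/1250 ≈ 0.856800
step 8 [4y] swap r/2=1539/72215: DF=(1 − 1539/72215·(0.976200+0.961900+0.930300+0.902000+0.888600+0.859600+0.856800))/(1+1539/72215) = 8461/10000 ≈ 0.846100

1 1/2 4881/5000
2 1 9619/10000
3 3/2 9303/10000
4 2 451/500
5 5/2 4443/5000
6 3 2149/2500
7 7/2 1071/1250
8 4 8461/10000
f(2y,3y) = ((451/500)/(2149/2500) − 1)/(1) = 106/2149 ≈ 4.9325%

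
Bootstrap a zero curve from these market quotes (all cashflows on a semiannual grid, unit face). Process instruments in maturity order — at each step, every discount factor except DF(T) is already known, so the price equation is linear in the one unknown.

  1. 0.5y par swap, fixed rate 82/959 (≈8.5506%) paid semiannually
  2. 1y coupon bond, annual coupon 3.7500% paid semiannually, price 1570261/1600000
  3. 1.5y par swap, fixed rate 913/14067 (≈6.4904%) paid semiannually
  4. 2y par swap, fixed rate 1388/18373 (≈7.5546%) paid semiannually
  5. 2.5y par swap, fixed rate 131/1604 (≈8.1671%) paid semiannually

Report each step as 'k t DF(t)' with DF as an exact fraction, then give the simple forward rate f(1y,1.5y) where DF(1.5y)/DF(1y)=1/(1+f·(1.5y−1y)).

step 1 [0.5y] swap r/2=41/959: DF=(1 − 41/959·(0))/(1+41/959) = 959/1000 ≈ 0.959000
step 2 [1y] bond c/2=3/160: DF=(1570261/1600000 − 3/160·(0.959000))/(1+3/160) = 9457/10000 ≈ 0.945700
step 3 [1.5y] swap r/2=913/28134: DF=(1 − 913/28134·(0.959000+0.945700))/(1+913/28134) = 9087/10000 ≈ 0.908700
step 4 [2y] swap r/2=694/18373: DF=(1 − 694/18373·(0.959000+0.945700+0.908700))/(1+694/18373) = 2153/2500 ≈ 0.861200
step 5 [2.5y] swap r/2=131/3208: DF=(1 − 131/3208·(0.959000+0.945700+0.908700+0.861200))/(1+131/3208) = 4083/5000 ≈ 0.816600

1 1/2 959/1000
2 1 9457/10000
3 3/2 9087/10000
4 2 2153/2500
5 5/2 4083/5000
f(1y,1.5y) = ((9457/10000)/(9087/10000) − 1)/(1/2) = 740/9087 ≈ 8.1435%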